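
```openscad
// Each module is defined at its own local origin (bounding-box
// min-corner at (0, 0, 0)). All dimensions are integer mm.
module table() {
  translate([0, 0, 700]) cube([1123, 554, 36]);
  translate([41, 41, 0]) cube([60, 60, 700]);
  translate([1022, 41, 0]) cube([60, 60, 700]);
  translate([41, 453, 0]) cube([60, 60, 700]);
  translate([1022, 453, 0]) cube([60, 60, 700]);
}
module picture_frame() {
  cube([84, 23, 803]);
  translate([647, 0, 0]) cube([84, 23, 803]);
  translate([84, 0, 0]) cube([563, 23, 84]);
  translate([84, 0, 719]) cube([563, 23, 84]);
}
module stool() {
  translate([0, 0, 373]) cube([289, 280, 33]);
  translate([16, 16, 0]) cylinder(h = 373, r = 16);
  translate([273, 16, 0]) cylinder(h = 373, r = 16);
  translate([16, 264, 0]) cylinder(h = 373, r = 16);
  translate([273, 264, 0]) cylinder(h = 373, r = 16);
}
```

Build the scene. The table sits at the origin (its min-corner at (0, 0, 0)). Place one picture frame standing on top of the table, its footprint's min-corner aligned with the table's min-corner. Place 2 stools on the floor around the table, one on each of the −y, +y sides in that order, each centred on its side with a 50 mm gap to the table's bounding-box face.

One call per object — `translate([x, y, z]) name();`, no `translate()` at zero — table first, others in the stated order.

table();
translate([0, 0, 736]) picture_frame();
translate([417, -330, 0]) stool();
translate([417, 604, 0]) stool();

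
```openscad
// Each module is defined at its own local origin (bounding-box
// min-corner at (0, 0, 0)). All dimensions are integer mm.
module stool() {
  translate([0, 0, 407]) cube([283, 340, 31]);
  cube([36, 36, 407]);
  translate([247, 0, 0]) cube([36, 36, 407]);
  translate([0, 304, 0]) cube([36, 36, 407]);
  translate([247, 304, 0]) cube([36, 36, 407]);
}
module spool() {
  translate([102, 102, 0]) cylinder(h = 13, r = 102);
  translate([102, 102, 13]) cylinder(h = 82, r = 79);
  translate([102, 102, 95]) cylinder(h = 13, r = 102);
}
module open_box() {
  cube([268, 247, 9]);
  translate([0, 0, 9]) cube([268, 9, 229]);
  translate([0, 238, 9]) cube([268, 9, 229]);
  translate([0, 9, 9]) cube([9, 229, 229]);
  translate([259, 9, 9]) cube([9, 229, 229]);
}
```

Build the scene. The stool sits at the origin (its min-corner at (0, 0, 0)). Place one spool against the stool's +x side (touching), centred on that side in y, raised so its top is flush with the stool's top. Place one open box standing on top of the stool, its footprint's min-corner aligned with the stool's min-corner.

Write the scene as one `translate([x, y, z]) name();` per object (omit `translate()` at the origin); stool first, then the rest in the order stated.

stool();
translate([283, 68, 330]) spool();
translate([0, 0, 438]) open_box();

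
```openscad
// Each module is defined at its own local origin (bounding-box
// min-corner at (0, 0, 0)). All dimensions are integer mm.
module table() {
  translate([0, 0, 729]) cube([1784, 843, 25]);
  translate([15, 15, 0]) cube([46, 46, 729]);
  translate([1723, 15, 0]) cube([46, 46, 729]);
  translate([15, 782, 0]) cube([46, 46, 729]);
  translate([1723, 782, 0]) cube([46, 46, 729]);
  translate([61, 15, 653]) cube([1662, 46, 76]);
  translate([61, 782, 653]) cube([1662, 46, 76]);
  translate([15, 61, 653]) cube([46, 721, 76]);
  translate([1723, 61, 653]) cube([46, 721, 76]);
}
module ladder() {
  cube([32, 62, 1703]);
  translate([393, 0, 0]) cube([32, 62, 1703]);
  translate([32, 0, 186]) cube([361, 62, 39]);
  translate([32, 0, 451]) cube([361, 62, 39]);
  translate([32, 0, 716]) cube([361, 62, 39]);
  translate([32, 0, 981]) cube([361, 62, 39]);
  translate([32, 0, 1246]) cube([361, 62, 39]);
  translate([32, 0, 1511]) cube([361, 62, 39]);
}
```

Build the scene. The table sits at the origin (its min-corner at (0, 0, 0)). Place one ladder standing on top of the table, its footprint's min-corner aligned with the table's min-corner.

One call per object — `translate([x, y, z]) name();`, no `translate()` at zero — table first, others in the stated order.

table();
translate([0, 0, 754]) ladder();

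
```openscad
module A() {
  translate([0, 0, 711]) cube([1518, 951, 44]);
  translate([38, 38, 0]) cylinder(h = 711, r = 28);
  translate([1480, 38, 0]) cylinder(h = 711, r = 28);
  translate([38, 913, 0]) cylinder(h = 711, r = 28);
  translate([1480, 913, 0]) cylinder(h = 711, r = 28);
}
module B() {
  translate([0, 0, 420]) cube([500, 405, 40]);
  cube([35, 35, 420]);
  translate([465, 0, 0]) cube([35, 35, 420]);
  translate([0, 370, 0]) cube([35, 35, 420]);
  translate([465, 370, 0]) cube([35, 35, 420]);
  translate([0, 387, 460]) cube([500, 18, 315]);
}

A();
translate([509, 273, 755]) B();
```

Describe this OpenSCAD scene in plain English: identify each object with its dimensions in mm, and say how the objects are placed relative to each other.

A is a table: top 1518 mm (x) × 951 mm (y), 44 mm thick, upper face at z = 755 mm, on four round legs of 56 mm diameter, each leg's bounding box inset 10 mm from the nearest pair of top edges, running from z = 0 to the bottom of the top.

B is a chair: 500×405 mm seat, 40 mm thick, top at z = 460 mm, on four 35 mm square corner legs flush with the seat edges. A 18 mm thick backrest slab spans the full seat width, extending 315 mm above the seat top, its back face flush with the seat's +y edge.

The chair is on top of the table, centred.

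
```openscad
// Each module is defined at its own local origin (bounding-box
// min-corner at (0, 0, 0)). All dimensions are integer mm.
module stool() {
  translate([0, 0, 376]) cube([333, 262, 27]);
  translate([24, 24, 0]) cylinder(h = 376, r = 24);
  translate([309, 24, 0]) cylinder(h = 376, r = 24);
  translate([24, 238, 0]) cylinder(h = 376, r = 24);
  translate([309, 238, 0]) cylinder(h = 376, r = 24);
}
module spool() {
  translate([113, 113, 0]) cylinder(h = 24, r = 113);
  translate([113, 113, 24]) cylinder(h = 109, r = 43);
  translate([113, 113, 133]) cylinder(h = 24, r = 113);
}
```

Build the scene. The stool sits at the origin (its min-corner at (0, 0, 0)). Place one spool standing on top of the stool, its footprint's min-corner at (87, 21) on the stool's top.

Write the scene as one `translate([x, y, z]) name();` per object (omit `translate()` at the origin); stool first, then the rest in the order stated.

stool();
translate([87, 21, 403]) spool();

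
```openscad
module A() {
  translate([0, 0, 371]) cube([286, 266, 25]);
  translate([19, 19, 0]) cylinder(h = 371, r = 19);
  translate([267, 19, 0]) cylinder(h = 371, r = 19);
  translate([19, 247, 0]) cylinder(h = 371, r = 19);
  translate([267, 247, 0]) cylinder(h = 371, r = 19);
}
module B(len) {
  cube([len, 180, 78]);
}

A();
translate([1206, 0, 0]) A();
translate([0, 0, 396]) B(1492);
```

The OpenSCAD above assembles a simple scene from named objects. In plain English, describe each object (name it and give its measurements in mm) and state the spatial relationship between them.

A is a four-legged stool. The seat is 286×266 mm, 25 mm thick, top at z = 396 mm. It stands on four round legs, each 38 mm in diameter, from z = 0 to the seat underside, each leg's axis is inset half a diameter from the nearest pair of seat edges (so the leg's bounding box is flush with the corner).

B is a rectangular beam 1492 mm long (x), 180 mm deep (y), 78 mm thick (z).

The beam spans the tops of two stools placed 920 mm apart, resting at z = 396 mm.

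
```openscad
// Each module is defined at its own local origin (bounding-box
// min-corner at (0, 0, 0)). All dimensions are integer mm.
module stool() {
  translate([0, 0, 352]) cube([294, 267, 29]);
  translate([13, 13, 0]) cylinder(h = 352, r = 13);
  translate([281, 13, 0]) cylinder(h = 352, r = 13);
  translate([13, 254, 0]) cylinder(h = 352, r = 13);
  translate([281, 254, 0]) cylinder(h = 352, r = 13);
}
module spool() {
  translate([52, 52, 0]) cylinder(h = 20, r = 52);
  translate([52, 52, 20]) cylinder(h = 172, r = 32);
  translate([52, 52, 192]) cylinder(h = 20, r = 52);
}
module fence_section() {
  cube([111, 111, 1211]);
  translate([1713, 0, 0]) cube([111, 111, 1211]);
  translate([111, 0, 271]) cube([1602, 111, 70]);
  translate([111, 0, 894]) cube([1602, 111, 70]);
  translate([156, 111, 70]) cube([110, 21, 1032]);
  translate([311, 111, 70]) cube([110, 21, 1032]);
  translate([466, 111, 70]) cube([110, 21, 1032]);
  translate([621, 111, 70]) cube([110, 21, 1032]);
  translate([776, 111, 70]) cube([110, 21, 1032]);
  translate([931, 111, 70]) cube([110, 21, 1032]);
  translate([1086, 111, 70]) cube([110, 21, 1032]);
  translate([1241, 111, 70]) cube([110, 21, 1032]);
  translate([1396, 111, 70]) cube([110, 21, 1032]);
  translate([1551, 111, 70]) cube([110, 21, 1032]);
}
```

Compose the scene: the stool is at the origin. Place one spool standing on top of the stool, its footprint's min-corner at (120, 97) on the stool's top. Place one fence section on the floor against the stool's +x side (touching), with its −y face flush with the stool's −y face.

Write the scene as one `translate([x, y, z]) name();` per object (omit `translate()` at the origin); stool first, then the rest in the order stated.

stool();
translate([120, 97, 381]) spool();
translate([294, 0, 0]) fence_section();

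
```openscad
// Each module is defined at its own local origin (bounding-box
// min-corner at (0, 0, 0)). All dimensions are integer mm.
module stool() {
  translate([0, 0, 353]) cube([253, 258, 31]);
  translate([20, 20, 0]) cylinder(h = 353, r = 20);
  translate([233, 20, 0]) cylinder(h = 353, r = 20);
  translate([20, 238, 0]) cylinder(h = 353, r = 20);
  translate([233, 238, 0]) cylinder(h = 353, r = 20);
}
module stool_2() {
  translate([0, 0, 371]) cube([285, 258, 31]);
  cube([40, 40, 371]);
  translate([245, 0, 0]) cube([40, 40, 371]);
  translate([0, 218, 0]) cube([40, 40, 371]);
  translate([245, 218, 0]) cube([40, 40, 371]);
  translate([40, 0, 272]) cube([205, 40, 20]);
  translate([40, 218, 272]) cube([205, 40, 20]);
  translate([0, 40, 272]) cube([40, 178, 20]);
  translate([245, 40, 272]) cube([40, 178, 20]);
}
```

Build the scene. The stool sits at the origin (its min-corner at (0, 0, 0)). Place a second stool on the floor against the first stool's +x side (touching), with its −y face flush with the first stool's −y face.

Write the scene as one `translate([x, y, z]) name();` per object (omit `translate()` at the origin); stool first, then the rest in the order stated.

stool();
translate([253, 0, 0]) stool_2();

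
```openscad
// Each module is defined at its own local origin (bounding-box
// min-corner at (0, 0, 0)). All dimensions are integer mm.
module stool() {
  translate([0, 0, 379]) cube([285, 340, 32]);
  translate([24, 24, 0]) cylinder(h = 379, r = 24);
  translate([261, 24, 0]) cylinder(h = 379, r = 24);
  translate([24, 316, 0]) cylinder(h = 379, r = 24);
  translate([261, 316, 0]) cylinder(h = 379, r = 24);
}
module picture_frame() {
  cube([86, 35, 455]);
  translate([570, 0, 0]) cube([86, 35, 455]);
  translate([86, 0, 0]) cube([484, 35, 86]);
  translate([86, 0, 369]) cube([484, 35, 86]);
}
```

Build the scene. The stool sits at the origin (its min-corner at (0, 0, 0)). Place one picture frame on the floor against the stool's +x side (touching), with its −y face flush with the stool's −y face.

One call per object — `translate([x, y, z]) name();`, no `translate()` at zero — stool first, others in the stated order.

stool();
translate([285, 0, 0]) picture_frame();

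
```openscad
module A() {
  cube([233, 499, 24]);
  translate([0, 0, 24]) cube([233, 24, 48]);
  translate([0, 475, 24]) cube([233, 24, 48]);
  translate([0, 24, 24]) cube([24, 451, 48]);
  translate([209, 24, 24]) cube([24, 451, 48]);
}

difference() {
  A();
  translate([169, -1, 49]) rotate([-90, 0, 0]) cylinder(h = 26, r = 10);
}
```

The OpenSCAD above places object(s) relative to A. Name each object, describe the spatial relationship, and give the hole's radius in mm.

The subtracted cylinder has r = 10 mm.

A is an open box. The open box has a circular hole through its front wall. The hole's radius is 10 mm.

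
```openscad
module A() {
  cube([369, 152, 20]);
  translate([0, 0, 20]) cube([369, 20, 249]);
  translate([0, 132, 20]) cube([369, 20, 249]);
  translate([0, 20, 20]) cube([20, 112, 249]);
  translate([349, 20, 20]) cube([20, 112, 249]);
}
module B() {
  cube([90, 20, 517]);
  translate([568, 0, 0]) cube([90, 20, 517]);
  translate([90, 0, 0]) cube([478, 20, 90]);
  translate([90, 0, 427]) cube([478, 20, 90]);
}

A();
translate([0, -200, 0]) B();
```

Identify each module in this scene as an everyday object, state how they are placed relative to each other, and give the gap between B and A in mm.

A is an open box. B is a picture frame. The picture frame is on the floor beside the open box on its −y side. The gap between the picture frame and the open box is 180 mm.

The picture frame's nearest face is 180 mm from the open box's −y face.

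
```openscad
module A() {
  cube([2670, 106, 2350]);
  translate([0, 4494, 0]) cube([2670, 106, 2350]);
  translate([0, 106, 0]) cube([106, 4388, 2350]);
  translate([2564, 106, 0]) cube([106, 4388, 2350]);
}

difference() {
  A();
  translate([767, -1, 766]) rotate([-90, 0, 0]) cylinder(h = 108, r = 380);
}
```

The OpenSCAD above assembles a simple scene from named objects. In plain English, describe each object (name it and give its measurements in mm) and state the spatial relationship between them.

A is the wall frame of a small rectangular building: four walls, each 2350 mm tall and 106 mm thick, enclosing a footprint 2670 mm (x) by 4600 mm (y) outside-to-outside, with no floor or roof. The front and back walls (the −y and +y sides) span the full width; the two side walls fit between them.

The house frame has a circular hole of radius 380 mm through its front wall, centred at (x = 767, z = 766).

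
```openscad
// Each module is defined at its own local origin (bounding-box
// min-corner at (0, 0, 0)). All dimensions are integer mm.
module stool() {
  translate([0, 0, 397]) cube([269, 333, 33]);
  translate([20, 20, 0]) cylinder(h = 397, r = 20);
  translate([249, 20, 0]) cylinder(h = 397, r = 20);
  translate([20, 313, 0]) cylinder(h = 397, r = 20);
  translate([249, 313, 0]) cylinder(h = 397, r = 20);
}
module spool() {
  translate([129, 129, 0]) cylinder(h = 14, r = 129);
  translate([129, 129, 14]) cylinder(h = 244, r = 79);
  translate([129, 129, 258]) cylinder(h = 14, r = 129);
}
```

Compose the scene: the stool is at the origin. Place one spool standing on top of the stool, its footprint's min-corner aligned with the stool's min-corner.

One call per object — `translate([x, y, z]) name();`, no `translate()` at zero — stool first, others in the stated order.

stool();
translate([0, 0, 430]) spool();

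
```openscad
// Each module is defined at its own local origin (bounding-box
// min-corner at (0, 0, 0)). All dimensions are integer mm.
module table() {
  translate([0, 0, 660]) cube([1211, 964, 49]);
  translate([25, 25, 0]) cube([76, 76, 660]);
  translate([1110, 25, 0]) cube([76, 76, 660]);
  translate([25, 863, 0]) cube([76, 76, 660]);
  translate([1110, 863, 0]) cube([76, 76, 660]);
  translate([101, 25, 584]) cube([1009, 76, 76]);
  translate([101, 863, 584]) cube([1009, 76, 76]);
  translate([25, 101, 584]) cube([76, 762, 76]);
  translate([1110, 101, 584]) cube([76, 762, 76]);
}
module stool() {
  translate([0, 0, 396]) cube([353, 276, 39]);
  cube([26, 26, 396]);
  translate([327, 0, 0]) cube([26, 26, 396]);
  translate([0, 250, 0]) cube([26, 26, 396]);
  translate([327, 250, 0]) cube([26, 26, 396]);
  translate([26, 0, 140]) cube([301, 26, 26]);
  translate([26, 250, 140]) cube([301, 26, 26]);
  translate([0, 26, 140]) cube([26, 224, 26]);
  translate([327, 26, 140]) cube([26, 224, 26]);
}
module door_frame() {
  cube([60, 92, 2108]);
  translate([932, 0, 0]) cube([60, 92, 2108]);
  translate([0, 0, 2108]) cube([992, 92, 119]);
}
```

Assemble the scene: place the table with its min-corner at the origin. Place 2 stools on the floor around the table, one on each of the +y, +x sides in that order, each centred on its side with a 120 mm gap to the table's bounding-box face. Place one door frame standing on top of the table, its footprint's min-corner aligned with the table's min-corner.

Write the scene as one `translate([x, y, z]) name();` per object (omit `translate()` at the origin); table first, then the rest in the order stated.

table();
translate([429, 1084, 0]) stool();
translate([1331, 344, 0]) stool();
translate([0, 0, 709]) door_frame();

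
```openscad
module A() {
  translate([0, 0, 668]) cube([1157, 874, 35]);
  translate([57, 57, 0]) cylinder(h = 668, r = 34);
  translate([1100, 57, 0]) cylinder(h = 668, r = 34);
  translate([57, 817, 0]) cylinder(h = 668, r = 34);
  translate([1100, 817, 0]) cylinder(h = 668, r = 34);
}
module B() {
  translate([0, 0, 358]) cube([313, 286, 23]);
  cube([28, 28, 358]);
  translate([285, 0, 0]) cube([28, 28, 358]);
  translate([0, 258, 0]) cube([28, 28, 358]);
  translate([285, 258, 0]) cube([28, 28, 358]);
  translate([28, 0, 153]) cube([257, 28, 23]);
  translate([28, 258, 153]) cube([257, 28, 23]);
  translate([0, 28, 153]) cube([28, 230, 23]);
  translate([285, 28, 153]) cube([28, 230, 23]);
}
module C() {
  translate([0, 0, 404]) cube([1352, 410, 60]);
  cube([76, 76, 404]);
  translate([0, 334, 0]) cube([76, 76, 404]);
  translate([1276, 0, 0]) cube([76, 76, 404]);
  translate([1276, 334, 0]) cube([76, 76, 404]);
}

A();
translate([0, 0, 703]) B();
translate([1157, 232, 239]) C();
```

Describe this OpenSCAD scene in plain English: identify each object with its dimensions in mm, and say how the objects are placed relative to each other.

A is a rectangular dining table. The top is 1157×874×35 mm with its upper surface at z = 703 mm. It stands on four round legs of 68 mm diameter, each leg's bounding box inset 23 mm from the nearest pair of top edges, running from the floor to the underside of the top.

B is a four-legged stool. The seat is a 313×286×23 mm slab whose top surface is at z = 381 mm; four square legs, each 28×28 mm in cross-section, run from the floor (z = 0) to the underside of the seat, each flush with a corner of the seat. Four stretchers, 28 mm wide and 23 mm tall, connect adjacent legs with their undersides at z = 153 mm, each running between the inner faces of the legs it joins and aligned with the legs' outer faces on the other axis.

C is a long wooden bench with a 1352 mm (x) × 410 mm (y) seat, 60 mm thick, its top surface 464 mm above the floor. Four 76 mm square legs at the seat corners, flush with the edges, run from z = 0 to the seat underside.

The stool is on top of the table. The bench is beside the table with their tops flush at z = 703.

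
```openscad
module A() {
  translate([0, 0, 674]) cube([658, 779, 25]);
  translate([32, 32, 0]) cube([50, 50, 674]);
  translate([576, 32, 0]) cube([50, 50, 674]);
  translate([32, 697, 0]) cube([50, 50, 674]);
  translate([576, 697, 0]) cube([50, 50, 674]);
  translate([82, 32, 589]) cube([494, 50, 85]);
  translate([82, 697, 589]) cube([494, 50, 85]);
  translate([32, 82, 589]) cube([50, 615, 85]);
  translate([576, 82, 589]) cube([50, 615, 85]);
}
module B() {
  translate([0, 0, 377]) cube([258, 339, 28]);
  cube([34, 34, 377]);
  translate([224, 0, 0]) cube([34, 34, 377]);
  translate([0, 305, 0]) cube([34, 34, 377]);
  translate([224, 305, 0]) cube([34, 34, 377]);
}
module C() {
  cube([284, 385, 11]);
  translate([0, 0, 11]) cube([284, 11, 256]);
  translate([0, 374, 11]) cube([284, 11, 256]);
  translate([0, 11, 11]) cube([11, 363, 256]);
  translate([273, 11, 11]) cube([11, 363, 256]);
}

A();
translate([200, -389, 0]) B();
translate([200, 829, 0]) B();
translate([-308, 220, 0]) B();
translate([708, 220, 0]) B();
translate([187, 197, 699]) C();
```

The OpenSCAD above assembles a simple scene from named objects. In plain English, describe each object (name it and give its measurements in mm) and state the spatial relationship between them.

A is a table with a 658×779 mm rectangular top, 25 mm thick, top surface at z = 699 mm, supported by four 50×50 mm square legs, each inset 32 mm from the nearest pair of top edges, running from the floor. Four apron rails, 50 mm thick and 85 mm tall, run between adjacent legs with their top edges flush with the underside of the top and their outer faces flush with the legs' outer faces.

B is a simple wooden stool: a rectangular seat 258 mm (x) by 339 mm (y), 28 mm thick, top face at z = 405 mm, on four square legs, each 34×34 mm in cross-section. The legs rest on z = 0, each flush with a corner of the seat.

C is an open-topped rectangular box: outside dimensions 284×385×267 mm, with a uniform wall and base thickness of 11 mm. The base is a full 284×385 slab on the floor; four walls sit on top of the base. The front and back walls (the −y and +y sides) span the full width; the two side walls fit between them.

Four stools sit around the table at the −y, +y, −x, +x sides. The open box is on top of the table, centred.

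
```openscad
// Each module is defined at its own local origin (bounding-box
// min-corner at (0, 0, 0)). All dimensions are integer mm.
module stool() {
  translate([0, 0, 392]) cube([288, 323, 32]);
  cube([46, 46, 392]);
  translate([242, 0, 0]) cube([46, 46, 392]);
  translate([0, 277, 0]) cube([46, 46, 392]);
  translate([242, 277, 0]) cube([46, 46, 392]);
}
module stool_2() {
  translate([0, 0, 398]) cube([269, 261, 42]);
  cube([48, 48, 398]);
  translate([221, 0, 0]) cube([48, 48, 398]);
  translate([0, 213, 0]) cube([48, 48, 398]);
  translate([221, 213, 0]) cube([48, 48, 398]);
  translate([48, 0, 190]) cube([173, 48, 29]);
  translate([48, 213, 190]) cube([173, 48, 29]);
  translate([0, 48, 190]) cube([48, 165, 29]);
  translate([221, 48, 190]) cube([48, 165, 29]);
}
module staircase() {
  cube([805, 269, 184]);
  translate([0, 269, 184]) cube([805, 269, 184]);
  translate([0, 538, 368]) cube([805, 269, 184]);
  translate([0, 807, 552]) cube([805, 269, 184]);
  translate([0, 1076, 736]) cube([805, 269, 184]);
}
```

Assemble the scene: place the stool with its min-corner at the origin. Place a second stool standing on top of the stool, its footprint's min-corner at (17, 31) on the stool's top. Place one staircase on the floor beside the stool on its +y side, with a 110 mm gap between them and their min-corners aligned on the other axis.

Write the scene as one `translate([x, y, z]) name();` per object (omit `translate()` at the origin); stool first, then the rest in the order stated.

stool();
translate([17, 31, 424]) stool_2();
translate([0, 433, 0]) staircase();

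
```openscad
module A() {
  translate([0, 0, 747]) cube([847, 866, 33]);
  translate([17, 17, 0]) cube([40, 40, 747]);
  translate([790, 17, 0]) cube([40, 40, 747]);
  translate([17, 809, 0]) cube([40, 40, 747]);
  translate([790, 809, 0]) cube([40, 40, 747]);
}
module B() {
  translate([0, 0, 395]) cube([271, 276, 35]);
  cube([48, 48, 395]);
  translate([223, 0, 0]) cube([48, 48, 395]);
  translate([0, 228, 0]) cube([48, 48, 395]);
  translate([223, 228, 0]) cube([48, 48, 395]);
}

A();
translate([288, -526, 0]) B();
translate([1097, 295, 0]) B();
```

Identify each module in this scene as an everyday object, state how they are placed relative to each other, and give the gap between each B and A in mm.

A is a table. B is a stool. Two stools sit around the table at the −y, +x sides. The gap between each stool and the table is 250 mm.

Each stool's nearest face is 250 mm from the table's bounding box.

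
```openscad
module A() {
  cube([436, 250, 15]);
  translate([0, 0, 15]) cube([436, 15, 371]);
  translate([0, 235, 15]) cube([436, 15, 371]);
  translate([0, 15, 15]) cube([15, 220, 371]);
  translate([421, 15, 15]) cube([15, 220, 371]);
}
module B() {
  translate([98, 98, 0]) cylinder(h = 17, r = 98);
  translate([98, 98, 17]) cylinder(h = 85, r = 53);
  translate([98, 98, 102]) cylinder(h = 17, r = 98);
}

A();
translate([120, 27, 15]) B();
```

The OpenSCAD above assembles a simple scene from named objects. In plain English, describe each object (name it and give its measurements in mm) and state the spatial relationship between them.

A is an open storage box with external size 436×250×386 mm and wall thickness 15 mm (the base is also 15 mm thick). The base covers the whole footprint; the four walls stand on the base, with the y-facing walls full-width and the x-facing walls fitting between their inner faces.

B is a spool: two coaxial disc flanges of radius 98 mm and thickness 17 mm, joined by a core cylinder of radius 53 mm and height 85 mm. The lower flange rests on z = 0 and the three cylinders share a vertical axis.

The spool sits inside the open box, centred.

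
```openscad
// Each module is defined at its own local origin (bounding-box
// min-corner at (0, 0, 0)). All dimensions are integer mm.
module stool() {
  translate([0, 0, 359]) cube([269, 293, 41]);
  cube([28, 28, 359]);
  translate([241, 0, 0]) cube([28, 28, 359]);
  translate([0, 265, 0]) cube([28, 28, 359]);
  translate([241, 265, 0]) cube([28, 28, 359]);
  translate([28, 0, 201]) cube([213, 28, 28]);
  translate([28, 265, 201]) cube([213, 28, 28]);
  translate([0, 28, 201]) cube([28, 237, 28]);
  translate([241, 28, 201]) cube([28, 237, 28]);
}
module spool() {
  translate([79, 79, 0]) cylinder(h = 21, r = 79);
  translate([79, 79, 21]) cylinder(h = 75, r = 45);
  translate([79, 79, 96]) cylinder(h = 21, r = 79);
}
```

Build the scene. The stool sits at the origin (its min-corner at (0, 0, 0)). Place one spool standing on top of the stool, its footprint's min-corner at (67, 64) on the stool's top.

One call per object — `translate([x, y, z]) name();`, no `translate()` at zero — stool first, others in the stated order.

stool();
translate([67, 64, 400]) spool();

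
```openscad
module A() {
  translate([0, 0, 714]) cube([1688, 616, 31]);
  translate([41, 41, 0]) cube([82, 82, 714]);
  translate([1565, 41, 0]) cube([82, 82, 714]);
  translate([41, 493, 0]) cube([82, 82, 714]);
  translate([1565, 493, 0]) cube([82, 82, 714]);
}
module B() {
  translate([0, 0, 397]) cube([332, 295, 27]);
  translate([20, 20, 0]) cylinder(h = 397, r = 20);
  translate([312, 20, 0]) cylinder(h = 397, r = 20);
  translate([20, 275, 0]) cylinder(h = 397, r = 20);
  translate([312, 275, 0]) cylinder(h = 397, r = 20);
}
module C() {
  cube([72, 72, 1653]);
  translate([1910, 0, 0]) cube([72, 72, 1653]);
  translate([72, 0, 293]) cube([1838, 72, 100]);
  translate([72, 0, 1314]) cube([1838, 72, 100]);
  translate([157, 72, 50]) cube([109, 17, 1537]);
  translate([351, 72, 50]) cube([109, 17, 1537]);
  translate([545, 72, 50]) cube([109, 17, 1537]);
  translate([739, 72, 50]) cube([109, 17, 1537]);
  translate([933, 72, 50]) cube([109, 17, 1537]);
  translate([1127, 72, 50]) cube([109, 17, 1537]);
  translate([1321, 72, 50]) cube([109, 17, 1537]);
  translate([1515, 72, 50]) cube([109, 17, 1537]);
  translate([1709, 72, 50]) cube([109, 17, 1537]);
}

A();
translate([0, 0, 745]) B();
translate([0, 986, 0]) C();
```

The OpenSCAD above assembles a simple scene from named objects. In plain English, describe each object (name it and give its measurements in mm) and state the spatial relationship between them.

A is a table with a 1688×616 mm rectangular top, 31 mm thick, top surface at z = 745 mm, supported by four 82×82 mm square legs, each inset 41 mm from the nearest pair of top edges, running from the floor.

B is a four-legged stool. The seat is 332×295 mm, 27 mm thick, top at z = 424 mm. It stands on four round legs, each 40 mm in diameter, from z = 0 to the seat underside, each leg's axis is inset half a diameter from the nearest pair of seat edges (so the leg's bounding box is flush with the corner).

C is a fence section. Two 72×72 mm posts, 1653 mm tall, stand on the floor with a clear span of 1838 mm between their inner faces. Two horizontal rails of 72×100 mm section span the gap between the posts with their undersides at z = 293 mm and z = 1314 mm, flush with the posts' −y face. 9 pickets, each 109 mm wide, 17 mm thick and 1537 mm tall, are fixed to the +y face of the rails with their bottoms at z = 50 mm, evenly spaced across the span with equal gaps (rounded down to the nearest mm) at the −x end and between each pair — any rounding remainder accumulates at the +x end.

The stool is on top of the table. The fence section is on the floor beside the table on its +y side.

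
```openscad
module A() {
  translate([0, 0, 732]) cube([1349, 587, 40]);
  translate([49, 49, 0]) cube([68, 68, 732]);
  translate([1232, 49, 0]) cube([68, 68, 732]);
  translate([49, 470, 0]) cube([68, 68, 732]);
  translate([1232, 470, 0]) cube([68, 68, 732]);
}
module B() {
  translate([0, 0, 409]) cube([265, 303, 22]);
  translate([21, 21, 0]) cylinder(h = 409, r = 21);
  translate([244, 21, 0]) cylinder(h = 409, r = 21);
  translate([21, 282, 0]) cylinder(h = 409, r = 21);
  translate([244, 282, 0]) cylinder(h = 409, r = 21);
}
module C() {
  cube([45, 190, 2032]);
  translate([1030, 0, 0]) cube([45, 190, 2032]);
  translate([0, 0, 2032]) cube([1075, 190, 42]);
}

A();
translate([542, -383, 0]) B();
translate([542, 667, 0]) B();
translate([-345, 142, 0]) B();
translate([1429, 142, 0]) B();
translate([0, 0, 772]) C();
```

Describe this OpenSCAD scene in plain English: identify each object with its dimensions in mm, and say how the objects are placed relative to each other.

A is a rectangular dining table. The top is 1349×587×40 mm with its upper surface at z = 772 mm. It stands on four 68×68 mm square legs, each inset 49 mm from the nearest pair of top edges, running from the floor to the underside of the top.

B is a four-legged stool. The seat is 265×303 mm, 22 mm thick, top at z = 431 mm. It stands on four round legs, each 42 mm in diameter, from z = 0 to the seat underside, each leg's axis is inset half a diameter from the nearest pair of seat edges (so the leg's bounding box is flush with the corner).

C is a door frame. The clear opening is 985 mm wide and 2032 mm high. Two 45 mm wide jambs, 190 mm deep, stand either side of the opening from the floor to the top of the opening. A 42 mm thick head sits across the top of both jambs, spanning the full outside width of the frame.

Four stools sit around the table at the −y, +y, −x, +x sides. The door frame is on top of the table.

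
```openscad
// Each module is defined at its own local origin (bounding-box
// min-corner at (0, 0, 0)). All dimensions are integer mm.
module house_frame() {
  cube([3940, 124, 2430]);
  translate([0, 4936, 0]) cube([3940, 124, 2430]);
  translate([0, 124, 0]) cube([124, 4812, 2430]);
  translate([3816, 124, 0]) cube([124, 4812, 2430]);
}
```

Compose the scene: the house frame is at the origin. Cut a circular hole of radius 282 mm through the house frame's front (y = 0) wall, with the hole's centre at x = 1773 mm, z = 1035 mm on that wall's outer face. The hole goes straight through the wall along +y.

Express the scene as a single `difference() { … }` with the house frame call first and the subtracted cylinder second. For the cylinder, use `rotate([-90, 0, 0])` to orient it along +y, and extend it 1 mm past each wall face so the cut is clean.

difference() {
  house_frame();
  translate([1773, -1, 1035]) rotate([-90, 0, 0]) cylinder(h = 126, r = 282);
}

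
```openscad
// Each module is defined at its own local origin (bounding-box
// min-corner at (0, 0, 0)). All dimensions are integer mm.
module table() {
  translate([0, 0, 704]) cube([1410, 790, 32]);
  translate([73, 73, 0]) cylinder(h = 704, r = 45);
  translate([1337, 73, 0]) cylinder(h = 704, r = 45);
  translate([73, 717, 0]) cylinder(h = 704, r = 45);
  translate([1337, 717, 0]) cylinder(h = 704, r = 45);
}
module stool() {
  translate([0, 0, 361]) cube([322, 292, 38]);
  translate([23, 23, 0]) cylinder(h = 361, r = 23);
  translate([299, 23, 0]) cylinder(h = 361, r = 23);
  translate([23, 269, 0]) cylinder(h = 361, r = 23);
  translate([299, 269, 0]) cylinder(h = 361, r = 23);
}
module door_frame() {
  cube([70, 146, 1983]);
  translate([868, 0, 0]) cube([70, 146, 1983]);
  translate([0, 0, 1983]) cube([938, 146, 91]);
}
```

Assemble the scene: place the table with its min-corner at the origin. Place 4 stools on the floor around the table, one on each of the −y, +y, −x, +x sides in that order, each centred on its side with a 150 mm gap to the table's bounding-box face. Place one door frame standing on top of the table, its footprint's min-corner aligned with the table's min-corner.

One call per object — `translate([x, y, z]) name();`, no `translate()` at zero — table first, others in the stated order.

table();
translate([544, -442, 0]) stool();
translate([544, 940, 0]) stool();
translate([-472, 249, 0]) stool();
translate([1560, 249, 0]) stool();
translate([0, 0, 736]) door_frame();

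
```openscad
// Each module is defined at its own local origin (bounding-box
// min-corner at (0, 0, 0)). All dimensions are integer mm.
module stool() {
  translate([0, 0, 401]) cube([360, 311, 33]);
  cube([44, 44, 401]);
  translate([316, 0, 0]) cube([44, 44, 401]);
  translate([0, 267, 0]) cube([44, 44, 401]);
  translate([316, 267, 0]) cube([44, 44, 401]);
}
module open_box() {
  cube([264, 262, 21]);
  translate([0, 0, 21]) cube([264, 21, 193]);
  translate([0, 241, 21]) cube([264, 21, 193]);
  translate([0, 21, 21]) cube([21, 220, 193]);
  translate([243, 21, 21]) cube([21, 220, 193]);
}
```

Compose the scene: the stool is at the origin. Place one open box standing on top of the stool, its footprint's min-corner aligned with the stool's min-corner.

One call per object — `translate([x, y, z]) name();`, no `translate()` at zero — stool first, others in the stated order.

stool();
translate([0, 0, 434]) open_box();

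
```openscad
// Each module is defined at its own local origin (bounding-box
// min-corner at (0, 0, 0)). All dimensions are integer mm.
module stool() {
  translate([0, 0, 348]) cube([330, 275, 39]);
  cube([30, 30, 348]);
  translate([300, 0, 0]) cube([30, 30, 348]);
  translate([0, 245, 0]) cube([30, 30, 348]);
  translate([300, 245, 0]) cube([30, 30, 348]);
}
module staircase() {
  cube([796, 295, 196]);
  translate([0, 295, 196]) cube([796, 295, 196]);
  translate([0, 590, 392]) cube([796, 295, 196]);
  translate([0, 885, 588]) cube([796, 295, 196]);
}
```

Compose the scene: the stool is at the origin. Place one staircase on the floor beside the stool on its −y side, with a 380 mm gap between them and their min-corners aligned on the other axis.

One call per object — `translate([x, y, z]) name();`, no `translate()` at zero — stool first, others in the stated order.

stool();
translate([0, -1560, 0]) staircase();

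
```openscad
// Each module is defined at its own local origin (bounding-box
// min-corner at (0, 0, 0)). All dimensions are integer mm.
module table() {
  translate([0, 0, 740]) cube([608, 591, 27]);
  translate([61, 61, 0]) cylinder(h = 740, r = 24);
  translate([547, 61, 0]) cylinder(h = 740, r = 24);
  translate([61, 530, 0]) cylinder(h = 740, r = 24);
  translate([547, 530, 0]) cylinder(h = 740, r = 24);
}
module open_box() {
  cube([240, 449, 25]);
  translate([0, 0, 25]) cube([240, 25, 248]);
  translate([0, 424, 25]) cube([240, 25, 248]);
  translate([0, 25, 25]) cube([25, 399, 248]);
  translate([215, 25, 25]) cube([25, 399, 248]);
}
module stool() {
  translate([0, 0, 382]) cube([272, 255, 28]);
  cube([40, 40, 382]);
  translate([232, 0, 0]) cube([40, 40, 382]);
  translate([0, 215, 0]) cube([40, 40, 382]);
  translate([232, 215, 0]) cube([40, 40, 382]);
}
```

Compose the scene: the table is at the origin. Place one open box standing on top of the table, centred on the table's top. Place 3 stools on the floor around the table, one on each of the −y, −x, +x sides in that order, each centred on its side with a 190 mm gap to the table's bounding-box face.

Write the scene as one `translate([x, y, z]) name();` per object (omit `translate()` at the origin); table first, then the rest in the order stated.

table();
translate([184, 71, 767]) open_box();
translate([168, -445, 0]) stool();
translate([-462, 168, 0]) stool();
translate([798, 168, 0]) stool();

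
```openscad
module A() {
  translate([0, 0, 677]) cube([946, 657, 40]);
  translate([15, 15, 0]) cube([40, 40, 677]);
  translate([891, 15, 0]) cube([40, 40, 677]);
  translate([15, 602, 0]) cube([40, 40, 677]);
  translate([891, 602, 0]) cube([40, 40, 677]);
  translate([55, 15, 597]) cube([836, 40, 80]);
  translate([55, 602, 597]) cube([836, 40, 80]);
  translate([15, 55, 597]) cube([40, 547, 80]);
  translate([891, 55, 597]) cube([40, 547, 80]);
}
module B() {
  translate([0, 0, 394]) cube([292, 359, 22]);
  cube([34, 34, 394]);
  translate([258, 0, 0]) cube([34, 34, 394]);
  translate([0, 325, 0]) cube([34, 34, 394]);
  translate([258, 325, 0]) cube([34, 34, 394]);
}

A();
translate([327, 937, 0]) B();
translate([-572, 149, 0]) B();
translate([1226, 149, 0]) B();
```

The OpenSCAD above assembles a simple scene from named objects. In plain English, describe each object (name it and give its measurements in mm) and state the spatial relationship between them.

A is a table: top 946 mm (x) × 657 mm (y), 40 mm thick, upper face at z = 717 mm, on four 40×40 mm square legs, each inset 15 mm from the nearest pair of top edges, running from z = 0 to the bottom of the top. Four apron rails, 40 mm thick and 80 mm tall, run between adjacent legs with their top edges flush with the underside of the top and their outer faces flush with the legs' outer faces.

B is a four-legged stool. The seat is a 292×359×22 mm slab whose top surface is at z = 416 mm; four square legs, each 34×34 mm in cross-section, run from the floor (z = 0) to the underside of the seat, each flush with a corner of the seat.

Three stools sit around the table at the +y, −x, +x sides.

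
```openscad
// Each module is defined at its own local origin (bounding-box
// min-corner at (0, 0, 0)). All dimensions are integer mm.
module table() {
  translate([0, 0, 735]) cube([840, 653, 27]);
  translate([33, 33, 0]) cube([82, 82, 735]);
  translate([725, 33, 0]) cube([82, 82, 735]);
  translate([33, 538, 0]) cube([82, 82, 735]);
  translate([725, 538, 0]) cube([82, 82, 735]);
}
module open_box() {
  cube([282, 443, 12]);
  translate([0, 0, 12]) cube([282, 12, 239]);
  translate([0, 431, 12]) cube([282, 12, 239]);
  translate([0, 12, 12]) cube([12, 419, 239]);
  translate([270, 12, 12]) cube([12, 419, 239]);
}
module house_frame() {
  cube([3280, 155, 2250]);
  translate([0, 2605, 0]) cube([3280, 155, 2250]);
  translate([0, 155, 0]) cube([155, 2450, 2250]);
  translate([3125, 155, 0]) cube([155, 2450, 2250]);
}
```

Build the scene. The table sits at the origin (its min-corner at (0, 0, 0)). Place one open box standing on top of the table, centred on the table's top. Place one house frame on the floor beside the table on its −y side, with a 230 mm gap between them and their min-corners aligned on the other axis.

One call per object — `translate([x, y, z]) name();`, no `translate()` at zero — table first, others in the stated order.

table();
translate([279, 105, 762]) open_box();
translate([0, -2990, 0]) house_frame();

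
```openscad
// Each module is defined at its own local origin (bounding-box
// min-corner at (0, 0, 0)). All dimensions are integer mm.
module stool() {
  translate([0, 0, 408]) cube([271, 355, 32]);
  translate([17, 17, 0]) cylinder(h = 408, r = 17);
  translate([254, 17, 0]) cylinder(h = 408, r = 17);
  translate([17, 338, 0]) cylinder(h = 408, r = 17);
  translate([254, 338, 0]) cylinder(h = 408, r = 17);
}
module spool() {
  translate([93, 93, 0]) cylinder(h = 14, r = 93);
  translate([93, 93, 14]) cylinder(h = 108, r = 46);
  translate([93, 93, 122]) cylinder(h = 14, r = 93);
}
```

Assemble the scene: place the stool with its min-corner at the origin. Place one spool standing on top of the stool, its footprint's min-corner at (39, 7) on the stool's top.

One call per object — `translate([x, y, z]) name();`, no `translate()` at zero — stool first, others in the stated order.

stool();
translate([39, 7, 440]) spool();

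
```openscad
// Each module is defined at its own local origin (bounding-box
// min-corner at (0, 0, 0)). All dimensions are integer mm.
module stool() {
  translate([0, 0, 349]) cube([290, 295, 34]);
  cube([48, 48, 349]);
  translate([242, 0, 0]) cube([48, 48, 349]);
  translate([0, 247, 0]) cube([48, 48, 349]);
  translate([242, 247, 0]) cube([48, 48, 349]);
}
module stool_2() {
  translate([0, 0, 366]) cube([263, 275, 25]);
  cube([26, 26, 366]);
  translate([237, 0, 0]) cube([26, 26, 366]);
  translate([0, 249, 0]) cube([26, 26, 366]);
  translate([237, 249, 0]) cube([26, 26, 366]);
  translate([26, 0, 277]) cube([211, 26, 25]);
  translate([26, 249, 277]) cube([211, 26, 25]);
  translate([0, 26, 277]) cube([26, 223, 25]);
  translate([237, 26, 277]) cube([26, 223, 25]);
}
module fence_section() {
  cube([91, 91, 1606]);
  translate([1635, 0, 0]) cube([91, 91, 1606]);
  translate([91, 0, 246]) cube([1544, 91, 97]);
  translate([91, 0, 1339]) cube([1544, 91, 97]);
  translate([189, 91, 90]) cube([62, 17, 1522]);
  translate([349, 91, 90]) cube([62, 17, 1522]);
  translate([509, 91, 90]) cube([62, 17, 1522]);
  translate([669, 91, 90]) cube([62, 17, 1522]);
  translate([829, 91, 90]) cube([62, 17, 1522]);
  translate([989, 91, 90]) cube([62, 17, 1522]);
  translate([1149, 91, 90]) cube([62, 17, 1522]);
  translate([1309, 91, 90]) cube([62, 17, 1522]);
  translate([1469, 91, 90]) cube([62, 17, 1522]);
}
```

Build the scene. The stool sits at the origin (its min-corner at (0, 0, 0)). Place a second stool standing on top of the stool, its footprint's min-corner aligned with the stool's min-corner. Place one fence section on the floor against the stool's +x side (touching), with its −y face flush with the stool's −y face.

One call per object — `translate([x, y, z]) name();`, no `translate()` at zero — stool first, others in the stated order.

stool();
translate([0, 0, 383]) stool_2();
translate([290, 0, 0]) fence_section();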